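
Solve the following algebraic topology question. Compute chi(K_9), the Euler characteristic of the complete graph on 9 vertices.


K_9: V = 9, E = C(9,2) = 36.
chi = V - E = 9 - 36 = -27

-27


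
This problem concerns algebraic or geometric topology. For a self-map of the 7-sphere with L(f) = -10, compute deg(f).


L(f) = 1 + (-1)^7 deg(f) on S^7.
-10 = 1 + (-1)^7 * deg(f)
(-1)^7 * deg(f) = -11
deg(f) = 11

11


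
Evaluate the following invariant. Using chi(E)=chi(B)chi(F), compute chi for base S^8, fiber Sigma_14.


chi(S^8) = 2 (n even), chi(Sigma_14) = 2 - 2*14 = -26.
chi(E) = 2 * (-26) = -52

-52


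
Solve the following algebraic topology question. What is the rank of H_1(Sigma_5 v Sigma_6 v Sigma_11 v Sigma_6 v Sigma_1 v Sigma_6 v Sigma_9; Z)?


For a wedge X v Y: reduced H_k(X v Y) = H_k(X) + H_k(Y).
Each Sigma_g contributes b_1 = 2g.
b_1 = 10 + 12 + 22 + 12 + 2 + 12 + 18 = 88

88


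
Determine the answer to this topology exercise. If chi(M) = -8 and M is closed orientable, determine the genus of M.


chi = 2 - 2g for closed orientable surfaces.
-8 = 2 - 2g
2g = 2 - (-8) = 10
g = 5

5


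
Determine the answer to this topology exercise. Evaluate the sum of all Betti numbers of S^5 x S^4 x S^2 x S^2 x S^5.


Total Betti number is multiplicative under products.
Each S^d (d>=1) has total Betti number 2.
There are 5 sphere factors.
Total = 2^5 = 32

32


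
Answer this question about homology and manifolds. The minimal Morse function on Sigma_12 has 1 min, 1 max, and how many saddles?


A perfect Morse function has m_k = b_k.
For Sigma_12: b_0=1, b_1=2g=24, b_2=1.
Saddles m_1 = 2g = 24

24


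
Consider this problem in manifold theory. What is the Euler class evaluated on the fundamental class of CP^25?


For any closed oriented manifold, <e(TM),[M]> = chi(M).
chi(CP^25) = 25+1 = 26

26


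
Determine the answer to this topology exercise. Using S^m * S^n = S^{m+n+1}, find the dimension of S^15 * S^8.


Join of spheres: S^m * S^n = S^{m+n+1}.
dim = 15 + 8 + 1 = 24

24


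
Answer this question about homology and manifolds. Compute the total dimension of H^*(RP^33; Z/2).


H^k(RP^33; Z/2) = Z/2 for each 0 <= k <= 33.
Total dimension = 33 + 1 = 34

34


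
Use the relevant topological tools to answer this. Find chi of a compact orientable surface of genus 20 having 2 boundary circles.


For a compact orientable surface with genus g and b boundary components: chi = 2 - 2g - b.
chi = 2 - 2*20 - 2 = 2 - 40 - 2 = -40

-40


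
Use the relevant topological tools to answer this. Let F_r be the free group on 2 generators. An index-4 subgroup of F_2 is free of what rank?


Nielsen-Schreier: an index-n subgroup of F_r is free of rank 1 + n(r-1).
Equivalently: chi(cover) = n*chi(base); chi(vee_r S^1) = 1 - 2 = -1.
chi(E) = 4*(-1) = -4; rank = 1 - chi(E) = 1 - (-4) = 5.
rank = 1 + 4*(2-1) = 1 + 4 = 5

5


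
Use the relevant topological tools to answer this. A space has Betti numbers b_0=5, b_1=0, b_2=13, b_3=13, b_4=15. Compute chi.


chi = sum_k (-1)^k b_k.
= (5) + (0) + (13) + (-13) + (15)
= 20

20


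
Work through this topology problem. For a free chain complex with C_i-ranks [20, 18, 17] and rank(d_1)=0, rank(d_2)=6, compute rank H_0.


rank H_k = rank(ker d_k) - rank(im d_{k+1}).
rank(ker d_0) = rank(C_0) - rank(d_0) = 20 - 0 = 20.
rank(im d_{0+1}) = 0.
rank H_0 = 20 - 0 = 20

20


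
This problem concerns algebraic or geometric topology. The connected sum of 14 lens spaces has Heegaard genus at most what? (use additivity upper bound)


Heegaard genus satisfies g(A#B) <= g(A) + g(B).
Each lens space has g = 1.
Upper bound: 14 * 1 = 14

14


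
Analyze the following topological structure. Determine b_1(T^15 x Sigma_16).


pi_1(A x B) = pi_1(A) x pi_1(B); rank of abelianization = b_1.
b_1(T^15) = 15, b_1(Sigma_16) = 2*16 = 32.
b_1(product) = 15 + 32 = 47

47


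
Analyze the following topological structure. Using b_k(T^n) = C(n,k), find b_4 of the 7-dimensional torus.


By the Kunneth formula, b_k(T^n) = C(n,k).
b_4(T^7) = C(7,4).
C(7,4) = 7!/(4!*3!) = 35

35


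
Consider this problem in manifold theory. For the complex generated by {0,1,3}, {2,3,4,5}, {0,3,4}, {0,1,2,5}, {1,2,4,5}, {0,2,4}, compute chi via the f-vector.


Enumerate all faces; f-vector: f_0=6, f_1=15, f_2=13, f_3=3.
chi = sum (-1)^k f_k = 1

1


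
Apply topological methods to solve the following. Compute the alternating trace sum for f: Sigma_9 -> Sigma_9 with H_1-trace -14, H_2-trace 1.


L(f) = tr(f_0*) - tr(f_1*) + tr(f_2*).
= 1 - (-14) + (1)
= 16

16


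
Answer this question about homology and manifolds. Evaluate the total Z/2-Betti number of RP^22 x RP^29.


dim H^*(RP^n; Z/2) = n+1 (one Z/2 in each degree 0..n).
Total Betti number is multiplicative.
Total = (22+1) * (29+1) = 23 * 30 = 690

690


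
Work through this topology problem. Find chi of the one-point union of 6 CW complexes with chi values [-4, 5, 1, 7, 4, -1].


chi(A v B) = chi(A) + chi(B) - 1 (one point identified).
For 6 spaces: chi = (sum chi_i) - (6 - 1).
sum = 12; chi = 12 - 5 = 7

7


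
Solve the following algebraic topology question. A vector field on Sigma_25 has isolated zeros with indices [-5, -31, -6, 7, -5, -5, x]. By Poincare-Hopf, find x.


Poincare-Hopf: sum of indices = chi(M).
chi(Sigma_25) = 2 - 2*25 = -48.
Sum of known indices = -45.
x = chi - (sum known) = -48 - (-45) = -3

-3


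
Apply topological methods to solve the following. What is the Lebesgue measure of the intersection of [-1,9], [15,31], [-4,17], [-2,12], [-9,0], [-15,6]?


Intersection = [max(a_i), min(b_i)] = [15, 0].
Since 15 > 0, the intersection is empty.
Length = 0

0


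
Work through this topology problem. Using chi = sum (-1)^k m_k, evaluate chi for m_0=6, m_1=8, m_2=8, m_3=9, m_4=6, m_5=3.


Morse theory: chi(M) = sum_k (-1)^k m_k where m_k = #(index-k critical points).
= (6) + (-8) + (8) + (-9) + (6) + (-3) = 0

0


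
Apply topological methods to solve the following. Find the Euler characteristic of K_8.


K_8: V = 8, E = C(8,2) = 28.
chi = V - E = 8 - 28 = -20

-20


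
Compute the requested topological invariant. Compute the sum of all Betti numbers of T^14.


b_k(T^14) = C(14,k), so the sum over k is sum_k C(14,k) = 2^14.
Total = 2^14 = 16384

16384


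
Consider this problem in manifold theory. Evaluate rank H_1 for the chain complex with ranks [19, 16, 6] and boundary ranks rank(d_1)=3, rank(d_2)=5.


rank H_k = rank(ker d_k) - rank(im d_{k+1}).
rank(ker d_1) = rank(C_1) - rank(d_1) = 16 - 3 = 13.
rank(im d_{1+1}) = 5.
rank H_1 = 13 - 5 = 8

8


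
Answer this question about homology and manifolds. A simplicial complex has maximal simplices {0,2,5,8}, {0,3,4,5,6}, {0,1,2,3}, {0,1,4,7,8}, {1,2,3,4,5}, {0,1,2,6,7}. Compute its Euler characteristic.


Enumerate all faces; f-vector: f_0=9, f_1=32, f_2=44, f_3=22, f_4=4.
chi = sum (-1)^k f_k = 3

3


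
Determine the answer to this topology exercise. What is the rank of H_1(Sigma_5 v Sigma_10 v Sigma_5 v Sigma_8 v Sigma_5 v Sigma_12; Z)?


For a wedge X v Y: reduced H_k(X v Y) = H_k(X) + H_k(Y).
Each Sigma_g contributes b_1 = 2g.
b_1 = 10 + 20 + 10 + 16 + 10 + 24 = 90

90


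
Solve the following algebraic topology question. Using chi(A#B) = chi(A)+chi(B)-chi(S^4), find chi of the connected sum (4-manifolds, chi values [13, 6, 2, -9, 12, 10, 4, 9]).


For n-manifolds: chi(A#B) = chi(A) + chi(B) - chi(S^4).
chi(S^4) = 1 + (-1)^4 = 2.
chi(#) = (sum chi_i) - (8-1)*chi(S^4) = 47 - 7*2 = 33

33


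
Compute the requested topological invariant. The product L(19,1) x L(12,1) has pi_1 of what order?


pi_1(X x Y) = pi_1(X) x pi_1(Y).
pi_1(L(19,1)) = Z/19, pi_1(L(12,1)) = Z/12.
|Z/19 x Z/12| = 19 * 12 = 228

228


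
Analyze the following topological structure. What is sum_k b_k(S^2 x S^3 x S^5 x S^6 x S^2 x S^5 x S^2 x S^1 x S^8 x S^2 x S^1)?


Total Betti number is multiplicative under products.
Each S^d (d>=1) has total Betti number 2.
There are 11 sphere factors.
Total = 2^11 = 2048

2048


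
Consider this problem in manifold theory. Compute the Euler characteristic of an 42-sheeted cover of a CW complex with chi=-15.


For a finite covering: chi(E) = (number of sheets) * chi(B).
chi(E) = 42 * (-15) = -630

-630


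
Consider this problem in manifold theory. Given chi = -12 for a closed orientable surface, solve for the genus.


chi = 2 - 2g for closed orientable surfaces.
-12 = 2 - 2g
2g = 2 - (-12) = 14
g = 7

7


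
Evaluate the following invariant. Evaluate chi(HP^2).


HP^2 has one cell in each dimension 0, 4, ..., 4*2 (2+1 cells, all even-dim).
chi = 2 + 1 = 3

3


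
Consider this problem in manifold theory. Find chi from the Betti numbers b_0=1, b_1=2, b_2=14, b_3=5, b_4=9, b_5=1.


chi = sum_k (-1)^k b_k.
= (1) + (-2) + (14) + (-5) + (9) + (-1)
= 16

16


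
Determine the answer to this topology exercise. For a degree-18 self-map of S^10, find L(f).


On S^10: L(f) = tr(f_0*) + (-1)^10 tr(f_10*) = 1 + (-1)^10 * deg(f).
L(f) = 1 + (-1)^10 * 18 = 1 + 18 = 19

19


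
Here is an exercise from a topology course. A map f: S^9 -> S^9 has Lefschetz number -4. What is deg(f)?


L(f) = 1 + (-1)^9 deg(f) on S^9.
-4 = 1 + (-1)^9 * deg(f)
(-1)^9 * deg(f) = -5
deg(f) = 5

5


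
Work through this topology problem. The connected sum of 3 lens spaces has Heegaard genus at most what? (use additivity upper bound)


Heegaard genus satisfies g(A#B) <= g(A) + g(B).
Each lens space has g = 1.
Upper bound: 3 * 1 = 3

3


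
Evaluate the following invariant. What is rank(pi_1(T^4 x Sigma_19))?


pi_1(A x B) = pi_1(A) x pi_1(B); rank of abelianization = b_1.
b_1(T^4) = 4, b_1(Sigma_19) = 2*19 = 38.
b_1(product) = 4 + 38 = 42

42


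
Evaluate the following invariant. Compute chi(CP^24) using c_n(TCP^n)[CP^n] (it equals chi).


For any closed oriented manifold, <e(TM),[M]> = chi(M).
chi(CP^24) = 24+1 = 25

25


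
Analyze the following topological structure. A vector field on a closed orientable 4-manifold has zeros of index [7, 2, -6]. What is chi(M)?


Poincare-Hopf: chi(M) = sum of indices of zeros.
chi = (7) + (2) + (-6) = 3

3


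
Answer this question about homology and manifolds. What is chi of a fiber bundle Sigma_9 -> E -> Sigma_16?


For a fiber bundle F -> E -> B (with CW structure): chi(E) = chi(B) * chi(F).
chi(Sigma_16) = -30, chi(Sigma_9) = -16.
chi(E) = (-30) * (-16) = 480

480


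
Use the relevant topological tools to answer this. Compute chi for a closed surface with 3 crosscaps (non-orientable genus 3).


For a non-orientable closed surface with k crosscaps: chi = 2 - k.
Here k = 3.
chi = 2 - 3 = -1

-1


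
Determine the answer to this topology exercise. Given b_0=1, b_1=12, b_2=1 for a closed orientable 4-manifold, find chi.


By Poincare duality b_k = b_{4-k}, so full Betti numbers: b_0=1, b_1=12, b_2=1, b_3=12, b_4=1.
chi = sum (-1)^k b_k = -21

-21


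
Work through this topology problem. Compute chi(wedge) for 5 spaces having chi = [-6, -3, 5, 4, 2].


chi(A v B) = chi(A) + chi(B) - 1 (one point identified).
For 5 spaces: chi = (sum chi_i) - (5 - 1).
sum = 2; chi = 2 - 4 = -2

-2


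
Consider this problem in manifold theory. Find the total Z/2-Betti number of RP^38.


H^k(RP^38; Z/2) = Z/2 for each 0 <= k <= 38.
Total dimension = 38 + 1 = 39

39


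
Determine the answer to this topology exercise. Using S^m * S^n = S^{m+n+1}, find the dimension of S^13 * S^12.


Join of spheres: S^m * S^n = S^{m+n+1}.
dim = 13 + 12 + 1 = 26

26


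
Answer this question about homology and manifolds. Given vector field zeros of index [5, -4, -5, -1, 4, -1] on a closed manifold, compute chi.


Poincare-Hopf: chi(M) = sum of indices of zeros.
chi = (5) + (-4) + (-5) + (-1) + (4) + (-1) = -2

-2


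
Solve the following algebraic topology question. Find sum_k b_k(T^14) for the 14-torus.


b_k(T^14) = C(14,k), so the sum over k is sum_k C(14,k) = 2^14.
Total = 2^14 = 16384

16384


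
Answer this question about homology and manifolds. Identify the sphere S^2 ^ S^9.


S^m ^ S^n = S^{m+n}.
k = 2 + 9 = 11

11


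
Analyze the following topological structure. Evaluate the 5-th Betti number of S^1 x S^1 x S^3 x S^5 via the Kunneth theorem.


Each S^d has Poincare polynomial 1 + t^d.
The product S^1 x S^1 x S^3 x S^5 has Poincare polynomial prod(1+t^d_i).
Expanding: b_0=1, b_1=2, b_2=1, b_3=1, b_4=2, b_5=2, b_6=2, b_7=1, b_8=1, b_9=2, b_10=1.
b_5 = 2

2


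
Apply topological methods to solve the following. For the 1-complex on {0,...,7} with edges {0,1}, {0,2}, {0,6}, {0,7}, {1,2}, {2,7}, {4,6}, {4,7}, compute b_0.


Run DFS/union-find over 8 vertices.
V = 8, E = 8.
Number of components = 3

3


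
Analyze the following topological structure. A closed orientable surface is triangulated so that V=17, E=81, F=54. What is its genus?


chi = V - E + F = 17 - 81 + 54 = -10
For orientable closed surface: chi = 2 - 2g, so g = (2 - chi)/2.
g = (2 - (-10)) / 2 = 12 / 2 = 6

6


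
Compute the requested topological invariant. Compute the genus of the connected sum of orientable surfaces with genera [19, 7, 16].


Genus is additive under connected sum of orientable surfaces.
g = 19 + 7 + 16 = 42

42


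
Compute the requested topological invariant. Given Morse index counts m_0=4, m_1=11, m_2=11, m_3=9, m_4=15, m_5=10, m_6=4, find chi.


Morse theory: chi(M) = sum_k (-1)^k m_k where m_k = #(index-k critical points).
= (4) + (-11) + (11) + (-9) + (15) + (-10) + (4) = 4

4


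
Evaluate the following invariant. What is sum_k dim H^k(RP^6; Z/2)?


H^k(RP^6; Z/2) = Z/2 for each 0 <= k <= 6.
Total dimension = 6 + 1 = 7

7


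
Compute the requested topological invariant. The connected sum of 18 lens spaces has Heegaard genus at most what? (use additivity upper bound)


Heegaard genus satisfies g(A#B) <= g(A) + g(B).
Each lens space has g = 1.
Upper bound: 18 * 1 = 18

18


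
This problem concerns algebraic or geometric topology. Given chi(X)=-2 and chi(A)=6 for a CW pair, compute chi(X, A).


Relative Euler characteristic: chi(X, A) = chi(X) - chi(A).
= -2 - (6) = -8

-8


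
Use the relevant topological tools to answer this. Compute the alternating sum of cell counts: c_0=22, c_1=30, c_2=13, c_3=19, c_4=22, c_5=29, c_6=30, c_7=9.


chi = sum_k (-1)^k c_k.
= (-1)^0*22 + (-1)^1*30 + (-1)^2*13 + (-1)^3*19 + (-1)^4*22 + (-1)^5*29 + (-1)^6*30 + (-1)^7*9
= (22) + (-30) + (13) + (-19) + (22) + (-29) + (30) + (-9)
= 0

0


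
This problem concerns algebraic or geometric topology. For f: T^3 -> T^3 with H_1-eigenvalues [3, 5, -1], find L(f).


For a torus self-map: L(f) = det(I - A) where A acts on H_1.
L(f) = (1-3) * (1-5) * (1--1) = -2 * -4 * 2 = 16

16


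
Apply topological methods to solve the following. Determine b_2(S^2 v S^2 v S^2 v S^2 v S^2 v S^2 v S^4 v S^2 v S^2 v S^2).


For a wedge of spheres, H_k (k>0) is free on one generator per sphere of dimension k.
Spheres of dimension 2: count = 9.
b_2 = 9

9


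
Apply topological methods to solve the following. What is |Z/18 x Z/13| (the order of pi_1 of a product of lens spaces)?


pi_1(X x Y) = pi_1(X) x pi_1(Y).
pi_1(L(18,1)) = Z/18, pi_1(L(13,1)) = Z/13.
|Z/18 x Z/13| = 18 * 13 = 234

234


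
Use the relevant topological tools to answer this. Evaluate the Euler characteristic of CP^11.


CP^11 has one cell in each even dimension 0, 2, ..., 2*11 (11+1 cells total).
All cells are even-dimensional, so chi = number of cells.
chi = 11 + 1 = 12

12


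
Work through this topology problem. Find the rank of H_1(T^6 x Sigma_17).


pi_1(A x B) = pi_1(A) x pi_1(B); rank of abelianization = b_1.
b_1(T^6) = 6, b_1(Sigma_17) = 2*17 = 34.
b_1(product) = 6 + 34 = 40

40


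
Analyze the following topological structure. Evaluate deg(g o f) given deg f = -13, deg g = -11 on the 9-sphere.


Degree is multiplicative under composition: deg(g o f) = deg(g) * deg(f).
= -11 * -13 = 143

143


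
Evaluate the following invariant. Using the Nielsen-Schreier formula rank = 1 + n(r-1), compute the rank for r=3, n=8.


Nielsen-Schreier: an index-n subgroup of F_r is free of rank 1 + n(r-1).
Equivalently: chi(cover) = n*chi(base); chi(vee_r S^1) = 1 - 3 = -2.
chi(E) = 8*(-2) = -16; rank = 1 - chi(E) = 1 - (-16) = 17.
rank = 1 + 8*(3-1) = 1 + 16 = 17

17


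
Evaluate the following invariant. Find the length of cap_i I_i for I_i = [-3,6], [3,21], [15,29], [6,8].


Intersection = [max(a_i), min(b_i)] = [15, 6].
Since 15 > 6, the intersection is empty.
Length = 0

0


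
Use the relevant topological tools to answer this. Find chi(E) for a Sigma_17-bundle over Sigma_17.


For a fiber bundle F -> E -> B (with CW structure): chi(E) = chi(B) * chi(F).
chi(Sigma_17) = -32, chi(Sigma_17) = -32.
chi(E) = (-32) * (-32) = 1024

1024


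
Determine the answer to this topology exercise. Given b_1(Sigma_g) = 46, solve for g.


For a closed orientable surface: b_1 = 2g.
46 = 2g
g = 46 / 2 = 23

23


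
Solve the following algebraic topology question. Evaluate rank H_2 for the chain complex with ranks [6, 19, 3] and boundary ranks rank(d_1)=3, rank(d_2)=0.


rank H_k = rank(ker d_k) - rank(im d_{k+1}).
rank(ker d_2) = rank(C_2) - rank(d_2) = 3 - 0 = 3.
rank(im d_{2+1}) = 0.
rank H_2 = 3 - 0 = 3

3


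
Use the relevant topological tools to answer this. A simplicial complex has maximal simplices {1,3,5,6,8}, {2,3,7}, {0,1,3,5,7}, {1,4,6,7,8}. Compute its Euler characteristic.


Enumerate all faces; f-vector: f_0=9, f_1=25, f_2=29, f_3=15, f_4=3.
chi = sum (-1)^k f_k = 1

1


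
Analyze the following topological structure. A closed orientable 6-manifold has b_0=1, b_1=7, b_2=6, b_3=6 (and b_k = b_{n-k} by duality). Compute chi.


By Poincare duality b_k = b_{6-k}, so full Betti numbers: b_0=1, b_1=7, b_2=6, b_3=6, b_4=6, b_5=7, b_6=1.
chi = sum (-1)^k b_k = -6

-6


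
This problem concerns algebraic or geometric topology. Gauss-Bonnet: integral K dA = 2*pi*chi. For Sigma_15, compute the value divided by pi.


Gauss-Bonnet: integral K dA = 2*pi*chi(M).
chi(Sigma_15) = 2 - 2*15 = -28.
(integral K dA)/pi = 2*chi = 2*(-28) = -56

-56


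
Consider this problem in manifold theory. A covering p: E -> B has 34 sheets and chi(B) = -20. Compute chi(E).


For a finite covering: chi(E) = (number of sheets) * chi(B).
chi(E) = 34 * (-20) = -680

-680


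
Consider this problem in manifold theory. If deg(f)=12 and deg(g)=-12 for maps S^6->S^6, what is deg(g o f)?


Degree is multiplicative under composition: deg(g o f) = deg(g) * deg(f).
= -12 * 12 = -144

-144


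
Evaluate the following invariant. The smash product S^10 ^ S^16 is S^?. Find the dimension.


S^m ^ S^n = S^{m+n}.
k = 10 + 16 = 26

26


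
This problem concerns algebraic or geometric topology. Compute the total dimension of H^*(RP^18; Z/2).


H^k(RP^18; Z/2) = Z/2 for each 0 <= k <= 18.
Total dimension = 18 + 1 = 19

19


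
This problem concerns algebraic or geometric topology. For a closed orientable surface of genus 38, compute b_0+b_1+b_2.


For Sigma_38: b_0 = 1, b_1 = 2g = 76, b_2 = 1.
Total = 1 + 76 + 1 = 78

78


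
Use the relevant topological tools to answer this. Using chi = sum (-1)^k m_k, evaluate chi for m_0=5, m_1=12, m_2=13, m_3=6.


Morse theory: chi(M) = sum_k (-1)^k m_k where m_k = #(index-k critical points).
= (5) + (-12) + (13) + (-6) = 0

0


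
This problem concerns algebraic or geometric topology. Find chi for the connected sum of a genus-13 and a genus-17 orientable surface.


chi(Sigma_13) = 2 - 2*13 = -24
chi(Sigma_17) = 2 - 2*17 = -32
For surfaces: chi(A#B) = chi(A) + chi(B) - 2.
chi = -24 + -32 - 2 = -58

-58


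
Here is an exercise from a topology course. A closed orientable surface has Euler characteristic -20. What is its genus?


chi = 2 - 2g for closed orientable surfaces.
-20 = 2 - 2g
2g = 2 - (-20) = 22
g = 11

11


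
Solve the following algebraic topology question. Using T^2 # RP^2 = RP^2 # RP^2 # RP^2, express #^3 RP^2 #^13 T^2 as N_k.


Since a >= 1, the sum is non-orientable; each T^2 can be replaced by RP^2 # RP^2 (since T^2#RP^2 = 3RP^2).
Total crosscaps k = 3 + 2*13 = 29.
Check via chi: chi = 3*1 + 13*0 - (3+13-1)*2 = -27 = 2 - k = -27. Consistent.

29


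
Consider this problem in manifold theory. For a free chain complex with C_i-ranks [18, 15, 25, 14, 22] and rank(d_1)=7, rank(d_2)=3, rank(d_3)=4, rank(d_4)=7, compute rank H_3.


rank H_k = rank(ker d_k) - rank(im d_{k+1}).
rank(ker d_3) = rank(C_3) - rank(d_3) = 14 - 4 = 10.
rank(im d_{3+1}) = 7.
rank H_3 = 10 - 7 = 3

3


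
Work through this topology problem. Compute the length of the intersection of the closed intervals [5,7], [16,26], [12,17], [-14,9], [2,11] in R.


Intersection = [max(a_i), min(b_i)] = [16, 7].
Since 16 > 7, the intersection is empty.
Length = 0

0


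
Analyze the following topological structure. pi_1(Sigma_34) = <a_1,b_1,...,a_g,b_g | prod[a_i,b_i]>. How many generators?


Standard presentation: pi_1(Sigma_g) = <a_1,b_1,...,a_g,b_g | [a_1,b_1]...[a_g,b_g] = 1>.
Number of generators = 2g = 2*34 = 68

68


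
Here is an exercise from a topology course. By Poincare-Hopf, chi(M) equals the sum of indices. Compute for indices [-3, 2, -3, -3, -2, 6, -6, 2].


Poincare-Hopf: chi(M) = sum of indices of zeros.
chi = (-3) + (2) + (-3) + (-3) + (-2) + (6) + (-6) + (2) = -7

-7


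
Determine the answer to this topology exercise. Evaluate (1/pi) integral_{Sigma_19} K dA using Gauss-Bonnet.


Gauss-Bonnet: integral K dA = 2*pi*chi(M).
chi(Sigma_19) = 2 - 2*19 = -36.
(integral K dA)/pi = 2*chi = 2*(-36) = -72

-72


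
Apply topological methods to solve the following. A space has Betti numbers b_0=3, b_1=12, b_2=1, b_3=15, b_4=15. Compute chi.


chi = sum_k (-1)^k b_k.
= (3) + (-12) + (1) + (-15) + (15)
= -8

-8


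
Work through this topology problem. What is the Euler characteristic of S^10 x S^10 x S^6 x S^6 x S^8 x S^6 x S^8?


chi is multiplicative: chi(X x Y) = chi(X) chi(Y).
Each even-dim sphere has chi = 2. There are 7 factors.
chi = 2^7 = 128

128


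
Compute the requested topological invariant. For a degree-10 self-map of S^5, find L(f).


On S^5: L(f) = tr(f_0*) + (-1)^5 tr(f_5*) = 1 + (-1)^5 * deg(f).
L(f) = 1 + (-1)^5 * 10 = 1 + -10 = -9

-9


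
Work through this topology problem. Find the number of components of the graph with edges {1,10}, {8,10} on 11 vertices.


Run DFS/union-find over 11 vertices.
V = 11, E = 2.
Number of components = 9

9


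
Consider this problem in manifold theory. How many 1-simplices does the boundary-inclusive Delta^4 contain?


Delta^4 has 4+1 vertices. A 1-face is a choice of 1+1 vertices.
f_1 = C(4+1, 1+1) = C(5,2) = 10

10


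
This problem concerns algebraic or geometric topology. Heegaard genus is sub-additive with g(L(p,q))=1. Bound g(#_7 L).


Heegaard genus satisfies g(A#B) <= g(A) + g(B).
Each lens space has g = 1.
Upper bound: 7 * 1 = 7

7


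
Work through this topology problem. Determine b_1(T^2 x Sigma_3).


pi_1(A x B) = pi_1(A) x pi_1(B); rank of abelianization = b_1.
b_1(T^2) = 2, b_1(Sigma_3) = 2*3 = 6.
b_1(product) = 2 + 6 = 8

8


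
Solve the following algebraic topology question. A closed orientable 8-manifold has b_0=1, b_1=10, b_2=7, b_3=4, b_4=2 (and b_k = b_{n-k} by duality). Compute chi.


By Poincare duality b_k = b_{8-k}, so full Betti numbers: b_0=1, b_1=10, b_2=7, b_3=4, b_4=2, b_5=4, b_6=7, b_7=10, b_8=1.
chi = sum (-1)^k b_k = -10

-10


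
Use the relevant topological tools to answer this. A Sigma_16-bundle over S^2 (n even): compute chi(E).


chi(S^2) = 2 (n even), chi(Sigma_16) = 2 - 2*16 = -30.
chi(E) = 2 * (-30) = -60

-60


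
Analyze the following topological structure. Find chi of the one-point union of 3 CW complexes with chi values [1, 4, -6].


chi(A v B) = chi(A) + chi(B) - 1 (one point identified).
For 3 spaces: chi = (sum chi_i) - (3 - 1).
sum = -1; chi = -1 - 2 = -3

-3


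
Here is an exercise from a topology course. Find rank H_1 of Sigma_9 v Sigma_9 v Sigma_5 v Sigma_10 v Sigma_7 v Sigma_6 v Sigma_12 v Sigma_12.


For a wedge X v Y: reduced H_k(X v Y) = H_k(X) + H_k(Y).
Each Sigma_g contributes b_1 = 2g.
b_1 = 18 + 18 + 10 + 20 + 14 + 12 + 24 + 24 = 140

140


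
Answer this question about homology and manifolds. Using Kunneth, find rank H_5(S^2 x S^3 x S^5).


Each S^d has Poincare polynomial 1 + t^d.
The product S^2 x S^3 x S^5 has Poincare polynomial prod(1+t^d_i).
Expanding: b_0=1, b_2=1, b_3=1, b_5=2, b_7=1, b_8=1, b_10=1.
b_5 = 2

2


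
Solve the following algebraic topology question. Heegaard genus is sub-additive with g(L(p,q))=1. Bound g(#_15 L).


Heegaard genus satisfies g(A#B) <= g(A) + g(B).
Each lens space has g = 1.
Upper bound: 15 * 1 = 15

15


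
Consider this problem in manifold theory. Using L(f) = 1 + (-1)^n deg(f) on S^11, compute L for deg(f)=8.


On S^11: L(f) = tr(f_0*) + (-1)^11 tr(f_11*) = 1 + (-1)^11 * deg(f).
L(f) = 1 + (-1)^11 * 8 = 1 + -8 = -7

-7


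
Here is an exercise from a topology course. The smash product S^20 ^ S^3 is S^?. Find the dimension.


S^m ^ S^n = S^{m+n}.
k = 20 + 3 = 23

23


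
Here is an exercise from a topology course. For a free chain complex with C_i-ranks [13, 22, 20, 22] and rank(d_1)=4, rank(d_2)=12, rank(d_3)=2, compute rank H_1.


rank H_k = rank(ker d_k) - rank(im d_{k+1}).
rank(ker d_1) = rank(C_1) - rank(d_1) = 22 - 4 = 18.
rank(im d_{1+1}) = 12.
rank H_1 = 18 - 12 = 6

6


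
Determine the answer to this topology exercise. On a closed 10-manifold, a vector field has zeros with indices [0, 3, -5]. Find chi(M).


Poincare-Hopf: chi(M) = sum of indices of zeros.
chi = (0) + (3) + (-5) = -2

-2


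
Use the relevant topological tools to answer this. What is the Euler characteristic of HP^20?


HP^20 has one cell in each dimension 0, 4, ..., 4*20 (20+1 cells, all even-dim).
chi = 20 + 1 = 21

21


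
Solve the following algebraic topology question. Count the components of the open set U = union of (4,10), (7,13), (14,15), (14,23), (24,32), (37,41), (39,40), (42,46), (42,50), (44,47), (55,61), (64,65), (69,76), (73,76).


Sort and merge overlapping open intervals.
Merged: (4,13), (14,23), (24,32), (37,41), (42,50), (55,61), (64,65), (69,76).
Number of components = 8

8


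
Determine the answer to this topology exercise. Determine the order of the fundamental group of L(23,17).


pi_1(L(p,q)) = Z/pZ for any q coprime to p.
|pi_1(L(23,17))| = 23

23


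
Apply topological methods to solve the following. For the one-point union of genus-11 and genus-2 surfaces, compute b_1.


For a wedge: H_1(A v B) = H_1(A) + H_1(B).
b_1(Sigma_11) = 22, b_1(Sigma_2) = 4.
b_1 = 22 + 4 = 26

26


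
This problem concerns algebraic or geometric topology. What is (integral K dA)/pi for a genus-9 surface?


Gauss-Bonnet: integral K dA = 2*pi*chi(M).
chi(Sigma_9) = 2 - 2*9 = -16.
(integral K dA)/pi = 2*chi = 2*(-16) = -32

-32


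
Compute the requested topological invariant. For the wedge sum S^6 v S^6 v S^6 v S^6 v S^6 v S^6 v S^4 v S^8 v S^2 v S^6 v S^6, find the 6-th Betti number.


For a wedge of spheres, H_k (k>0) is free on one generator per sphere of dimension k.
Spheres of dimension 6: count = 8.
b_6 = 8

8


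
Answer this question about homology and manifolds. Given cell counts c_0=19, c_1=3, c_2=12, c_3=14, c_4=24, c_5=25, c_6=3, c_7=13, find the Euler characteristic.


chi = sum_k (-1)^k c_k.
= (-1)^0*19 + (-1)^1*3 + (-1)^2*12 + (-1)^3*14 + (-1)^4*24 + (-1)^5*25 + (-1)^6*3 + (-1)^7*13
= (19) + (-3) + (12) + (-14) + (24) + (-25) + (3) + (-13)
= 3

3


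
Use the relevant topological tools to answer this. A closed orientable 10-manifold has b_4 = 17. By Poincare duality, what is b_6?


Poincare duality for closed orientable n-manifolds: b_k = b_{n-k}.
Here n = 10, so b_6 = b_4 = 17

17


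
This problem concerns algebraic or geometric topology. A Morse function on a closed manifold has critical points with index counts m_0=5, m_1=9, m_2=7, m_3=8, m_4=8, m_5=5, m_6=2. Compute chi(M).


Morse theory: chi(M) = sum_k (-1)^k m_k where m_k = #(index-k critical points).
= (5) + (-9) + (7) + (-8) + (8) + (-5) + (2) = 0

0


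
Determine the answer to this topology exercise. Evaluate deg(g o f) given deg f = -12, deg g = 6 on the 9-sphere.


Degree is multiplicative under composition: deg(g o f) = deg(g) * deg(f).
= 6 * -12 = -72

-72


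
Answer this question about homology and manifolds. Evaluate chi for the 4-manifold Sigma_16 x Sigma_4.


chi(Sigma_16) = 2 - 2*16 = -30
chi(Sigma_4) = 2 - 2*4 = -6
chi(product) = (-30) * (-6) = 180

180


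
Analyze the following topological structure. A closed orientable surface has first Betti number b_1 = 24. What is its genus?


For a closed orientable surface: b_1 = 2g.
24 = 2g
g = 24 / 2 = 12

12


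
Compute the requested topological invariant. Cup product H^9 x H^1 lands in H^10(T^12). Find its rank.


Cup product: H^p x H^q -> H^{p+q}; here p+q = 9+1 = 10.
rank H^k(T^n) = C(n,k).
C(12,10) = 66

66


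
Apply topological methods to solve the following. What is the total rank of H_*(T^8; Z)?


b_k(T^8) = C(8,k), so the sum over k is sum_k C(8,k) = 2^8.
Total = 2^8 = 256

256


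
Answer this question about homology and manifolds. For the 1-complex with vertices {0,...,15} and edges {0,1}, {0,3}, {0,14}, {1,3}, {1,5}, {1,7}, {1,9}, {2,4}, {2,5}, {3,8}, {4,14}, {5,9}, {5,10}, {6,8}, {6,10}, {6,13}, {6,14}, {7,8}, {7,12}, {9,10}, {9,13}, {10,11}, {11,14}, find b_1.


b_1 = E - V + (number of components).
E = 23, V = 16, components = 2.
b_1 = 23 - 16 + 2 = 9

9


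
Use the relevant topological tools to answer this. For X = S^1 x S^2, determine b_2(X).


Each S^d has Poincare polynomial 1 + t^d.
The product S^1 x S^2 has Poincare polynomial prod(1+t^d_i).
Expanding: b_0=1, b_1=1, b_2=1, b_3=1.
b_2 = 1

1


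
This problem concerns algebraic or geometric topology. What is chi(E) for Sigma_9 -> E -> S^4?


chi(S^4) = 2 (n even), chi(Sigma_9) = 2 - 2*9 = -16.
chi(E) = 2 * (-16) = -32

-32


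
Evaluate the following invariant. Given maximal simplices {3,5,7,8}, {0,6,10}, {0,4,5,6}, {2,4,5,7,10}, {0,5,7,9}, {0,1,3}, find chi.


Enumerate all faces; f-vector: f_0=11, f_1=29, f_2=24, f_3=8, f_4=1.
chi = sum (-1)^k f_k = -1

-1


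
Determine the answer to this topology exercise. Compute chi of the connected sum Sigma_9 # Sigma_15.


chi(Sigma_9) = 2 - 2*9 = -16
chi(Sigma_15) = 2 - 2*15 = -28
For surfaces: chi(A#B) = chi(A) + chi(B) - 2.
chi = -16 + -28 - 2 = -46

-46


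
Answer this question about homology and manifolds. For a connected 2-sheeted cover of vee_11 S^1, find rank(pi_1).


Nielsen-Schreier: an index-n subgroup of F_r is free of rank 1 + n(r-1).
Equivalently: chi(cover) = n*chi(base); chi(vee_r S^1) = 1 - 11 = -10.
chi(E) = 2*(-10) = -20; rank = 1 - chi(E) = 1 - (-20) = 21.
rank = 1 + 2*(11-1) = 1 + 20 = 21

21


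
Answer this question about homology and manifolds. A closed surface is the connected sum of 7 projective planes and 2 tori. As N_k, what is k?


Since a >= 1, the sum is non-orientable; each T^2 can be replaced by RP^2 # RP^2 (since T^2#RP^2 = 3RP^2).
Total crosscaps k = 7 + 2*2 = 11.
Check via chi: chi = 7*1 + 2*0 - (7+2-1)*2 = -9 = 2 - k = -9. Consistent.

11


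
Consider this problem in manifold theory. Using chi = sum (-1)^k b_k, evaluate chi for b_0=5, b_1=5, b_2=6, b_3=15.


chi = sum_k (-1)^k b_k.
= (5) + (-5) + (6) + (-15)
= -9

-9


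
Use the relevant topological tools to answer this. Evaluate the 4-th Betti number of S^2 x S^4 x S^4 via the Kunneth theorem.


Each S^d has Poincare polynomial 1 + t^d.
The product S^2 x S^4 x S^4 has Poincare polynomial prod(1+t^d_i).
Expanding: b_0=1, b_2=1, b_4=2, b_6=2, b_8=1, b_10=1.
b_4 = 2

2


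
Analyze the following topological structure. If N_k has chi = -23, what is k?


chi = 2 - k for closed non-orientable surfaces with k crosscaps.
-23 = 2 - k
k = 2 - (-23) = 25

25


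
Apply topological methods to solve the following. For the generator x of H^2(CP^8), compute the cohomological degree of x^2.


|x| = 2 in H^*(CP^n).
|x^2| = 2 * |x| = 2 * 2 = 4

4


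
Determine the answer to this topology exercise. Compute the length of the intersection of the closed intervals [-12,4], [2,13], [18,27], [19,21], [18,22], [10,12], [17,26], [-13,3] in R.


Intersection = [max(a_i), min(b_i)] = [19, 3].
Since 19 > 3, the intersection is empty.
Length = 0

0


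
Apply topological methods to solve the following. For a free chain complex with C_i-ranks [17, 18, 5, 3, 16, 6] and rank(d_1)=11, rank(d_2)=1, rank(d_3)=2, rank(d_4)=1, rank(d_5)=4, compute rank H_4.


rank H_k = rank(ker d_k) - rank(im d_{k+1}).
rank(ker d_4) = rank(C_4) - rank(d_4) = 16 - 1 = 15.
rank(im d_{4+1}) = 4.
rank H_4 = 15 - 4 = 11

11


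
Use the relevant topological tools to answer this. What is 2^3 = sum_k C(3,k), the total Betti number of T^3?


b_k(T^3) = C(3,k), so the sum over k is sum_k C(3,k) = 2^3.
Total = 2^3 = 8

8


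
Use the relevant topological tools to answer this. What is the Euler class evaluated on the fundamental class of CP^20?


For any closed oriented manifold, <e(TM),[M]> = chi(M).
chi(CP^20) = 20+1 = 21

21


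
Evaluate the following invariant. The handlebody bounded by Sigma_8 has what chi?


A genus-g handlebody deformation retracts to a wedge of g circles.
chi(vee_g S^1) = 1 - g.
chi(H_8) = 1 - 8 = -7

-7


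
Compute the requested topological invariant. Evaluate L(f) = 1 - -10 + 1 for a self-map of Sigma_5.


L(f) = tr(f_0*) - tr(f_1*) + tr(f_2*).
= 1 - (-10) + (1)
= 12

12


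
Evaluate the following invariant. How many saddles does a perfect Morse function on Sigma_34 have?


A perfect Morse function has m_k = b_k.
For Sigma_34: b_0=1, b_1=2g=68, b_2=1.
Saddles m_1 = 2g = 68

68


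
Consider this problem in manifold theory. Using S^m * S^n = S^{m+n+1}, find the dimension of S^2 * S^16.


Join of spheres: S^m * S^n = S^{m+n+1}.
dim = 2 + 16 + 1 = 19

19


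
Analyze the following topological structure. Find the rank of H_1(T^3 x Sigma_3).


pi_1(A x B) = pi_1(A) x pi_1(B); rank of abelianization = b_1.
b_1(T^3) = 3, b_1(Sigma_3) = 2*3 = 6.
b_1(product) = 3 + 6 = 9

9


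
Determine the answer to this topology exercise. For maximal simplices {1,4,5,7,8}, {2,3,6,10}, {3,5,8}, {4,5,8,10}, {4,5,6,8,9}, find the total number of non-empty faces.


Each maximal simplex on m vertices has 2^m - 1 nonempty faces.
Take the union (dedupe shared faces).
Total distinct faces = 79

79


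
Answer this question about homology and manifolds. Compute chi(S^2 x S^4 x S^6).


chi is multiplicative: chi(X x Y) = chi(X) chi(Y).
Each even-dim sphere has chi = 2. There are 3 factors.
chi = 2^3 = 8

8


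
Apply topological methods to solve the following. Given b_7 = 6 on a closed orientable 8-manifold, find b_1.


Poincare duality for closed orientable n-manifolds: b_k = b_{n-k}.
Here n = 8, so b_1 = b_7 = 6

6


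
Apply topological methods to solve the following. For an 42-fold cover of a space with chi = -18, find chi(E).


For a finite covering: chi(E) = (number of sheets) * chi(B).
chi(E) = 42 * (-18) = -756

-756


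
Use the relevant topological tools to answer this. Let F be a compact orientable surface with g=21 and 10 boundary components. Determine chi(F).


For a compact orientable surface with genus g and b boundary components: chi = 2 - 2g - b.
chi = 2 - 2*21 - 10 = 2 - 42 - 10 = -50

-50


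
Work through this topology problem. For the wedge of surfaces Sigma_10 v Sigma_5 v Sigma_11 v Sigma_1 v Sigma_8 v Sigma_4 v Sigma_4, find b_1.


For a wedge X v Y: reduced H_k(X v Y) = H_k(X) + H_k(Y).
Each Sigma_g contributes b_1 = 2g.
b_1 = 20 + 10 + 22 + 2 + 16 + 8 + 8 = 86

86


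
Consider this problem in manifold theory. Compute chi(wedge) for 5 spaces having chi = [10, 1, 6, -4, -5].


chi(A v B) = chi(A) + chi(B) - 1 (one point identified).
For 5 spaces: chi = (sum chi_i) - (5 - 1).
sum = 8; chi = 8 - 4 = 4

4


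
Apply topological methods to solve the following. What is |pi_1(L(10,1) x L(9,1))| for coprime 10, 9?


pi_1(X x Y) = pi_1(X) x pi_1(Y).
pi_1(L(10,1)) = Z/10, pi_1(L(9,1)) = Z/9.
|Z/10 x Z/9| = 10 * 9 = 90

90


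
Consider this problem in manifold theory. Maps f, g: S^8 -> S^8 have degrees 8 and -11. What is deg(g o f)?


Degree is multiplicative under composition: deg(g o f) = deg(g) * deg(f).
= -11 * 8 = -88

-88


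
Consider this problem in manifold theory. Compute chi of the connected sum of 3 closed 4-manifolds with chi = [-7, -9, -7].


For n-manifolds: chi(A#B) = chi(A) + chi(B) - chi(S^4).
chi(S^4) = 1 + (-1)^4 = 2.
chi(#) = (sum chi_i) - (3-1)*chi(S^4) = -23 - 2*2 = -27

-27


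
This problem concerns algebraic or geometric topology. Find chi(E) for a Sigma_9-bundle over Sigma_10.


For a fiber bundle F -> E -> B (with CW structure): chi(E) = chi(B) * chi(F).
chi(Sigma_10) = -18, chi(Sigma_9) = -16.
chi(E) = (-18) * (-16) = 288

288


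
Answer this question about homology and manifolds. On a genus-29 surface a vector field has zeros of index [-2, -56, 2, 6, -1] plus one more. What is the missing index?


Poincare-Hopf: sum of indices = chi(M).
chi(Sigma_29) = 2 - 2*29 = -56.
Sum of known indices = -51.
x = chi - (sum known) = -56 - (-51) = -5

-5


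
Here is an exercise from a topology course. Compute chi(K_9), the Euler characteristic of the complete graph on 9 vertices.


K_9: V = 9, E = C(9,2) = 36.
chi = V - E = 9 - 36 = -27

-27


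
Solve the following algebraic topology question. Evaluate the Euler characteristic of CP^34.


CP^34 has one cell in each even dimension 0, 2, ..., 2*34 (34+1 cells total).
All cells are even-dimensional, so chi = number of cells.
chi = 34 + 1 = 35

35


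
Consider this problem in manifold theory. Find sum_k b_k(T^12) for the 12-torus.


b_k(T^12) = C(12,k), so the sum over k is sum_k C(12,k) = 2^12.
Total = 2^12 = 4096

4096


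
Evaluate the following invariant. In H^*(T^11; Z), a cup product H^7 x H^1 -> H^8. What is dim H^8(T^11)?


Cup product: H^p x H^q -> H^{p+q}; here p+q = 7+1 = 8.
rank H^k(T^n) = C(n,k).
C(11,8) = 165

165


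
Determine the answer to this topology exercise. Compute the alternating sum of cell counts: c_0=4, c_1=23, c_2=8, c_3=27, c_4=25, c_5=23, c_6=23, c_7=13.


chi = sum_k (-1)^k c_k.
= (-1)^0*4 + (-1)^1*23 + (-1)^2*8 + (-1)^3*27 + (-1)^4*25 + (-1)^5*23 + (-1)^6*23 + (-1)^7*13
= (4) + (-23) + (8) + (-27) + (25) + (-23) + (23) + (-13)
= -26

-26


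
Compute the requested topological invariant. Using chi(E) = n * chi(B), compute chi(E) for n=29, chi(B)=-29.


For a finite covering: chi(E) = (number of sheets) * chi(B).
chi(E) = 29 * (-29) = -841

-841


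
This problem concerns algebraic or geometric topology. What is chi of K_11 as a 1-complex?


K_11: V = 11, E = C(11,2) = 55.
chi = V - E = 11 - 55 = -44

-44


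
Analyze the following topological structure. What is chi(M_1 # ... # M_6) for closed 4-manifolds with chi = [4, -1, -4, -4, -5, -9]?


For n-manifolds: chi(A#B) = chi(A) + chi(B) - chi(S^4).
chi(S^4) = 1 + (-1)^4 = 2.
chi(#) = (sum chi_i) - (6-1)*chi(S^4) = -19 - 5*2 = -29

-29


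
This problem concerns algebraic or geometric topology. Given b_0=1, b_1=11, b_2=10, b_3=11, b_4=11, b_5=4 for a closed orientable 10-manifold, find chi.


By Poincare duality b_k = b_{10-k}, so full Betti numbers: b_0=1, b_1=11, b_2=10, b_3=11, b_4=11, b_5=4, b_6=11, b_7=11, b_8=10, b_9=11, b_10=1.
chi = sum (-1)^k b_k = -4

-4
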